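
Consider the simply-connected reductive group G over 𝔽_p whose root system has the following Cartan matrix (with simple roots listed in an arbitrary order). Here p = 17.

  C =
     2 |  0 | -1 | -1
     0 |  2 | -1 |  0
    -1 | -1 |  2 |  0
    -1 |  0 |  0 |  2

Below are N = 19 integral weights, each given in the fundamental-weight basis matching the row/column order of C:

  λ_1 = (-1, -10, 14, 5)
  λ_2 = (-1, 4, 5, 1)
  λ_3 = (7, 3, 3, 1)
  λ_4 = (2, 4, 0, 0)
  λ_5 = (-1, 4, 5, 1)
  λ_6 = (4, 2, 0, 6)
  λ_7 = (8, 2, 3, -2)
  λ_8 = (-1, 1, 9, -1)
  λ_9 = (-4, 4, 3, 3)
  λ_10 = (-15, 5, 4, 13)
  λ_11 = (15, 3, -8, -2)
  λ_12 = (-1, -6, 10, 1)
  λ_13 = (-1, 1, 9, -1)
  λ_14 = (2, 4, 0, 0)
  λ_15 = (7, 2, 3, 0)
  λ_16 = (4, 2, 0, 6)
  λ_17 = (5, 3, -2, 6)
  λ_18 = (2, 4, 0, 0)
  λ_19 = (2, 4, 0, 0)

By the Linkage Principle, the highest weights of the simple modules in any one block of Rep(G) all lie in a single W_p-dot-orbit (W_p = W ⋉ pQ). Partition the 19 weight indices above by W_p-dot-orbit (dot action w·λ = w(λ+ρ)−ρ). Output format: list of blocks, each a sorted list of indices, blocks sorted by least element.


Cartan matrix: type A_4 (|W|=120); un-permuting the 4 rows.

Alcove-folded reps (p=17, 19 weights, presented ϖ-order):

  1: (0, 5, 6, 2) · 2: (0, 5, 6, 2) · 3: (8, 3, 4, 1) · 4: (3, 5, 1, 1) · 5: (0, 5, 6, 2) · 6: (5, 3, 1, 7) · 7: (8, 3, 4, 1) · 8: (0, 2, 10, 0) · 9: (3, 5, 1, 1) · 10: (5, 3, 6, 0) · 11: (8, 3, 4, 1) · 12: (0, 5, 6, 2) · 13: (0, 2, 10, 0) · 14: (3, 5, 1, 1) · 15: (8, 3, 4, 1) · 16: (5, 3, 1, 7) · 17: (5, 3, 1, 7) · 18: (3, 5, 1, 1) · 19: (3, 5, 1, 1)

Partition of {1..19} into 6 W_17-dot-orbits:

[[1, 2, 5, 12], [3, 7, 11, 15], [4, 9, 14, 18, 19], [6, 16, 17], [8, 13], [10]]


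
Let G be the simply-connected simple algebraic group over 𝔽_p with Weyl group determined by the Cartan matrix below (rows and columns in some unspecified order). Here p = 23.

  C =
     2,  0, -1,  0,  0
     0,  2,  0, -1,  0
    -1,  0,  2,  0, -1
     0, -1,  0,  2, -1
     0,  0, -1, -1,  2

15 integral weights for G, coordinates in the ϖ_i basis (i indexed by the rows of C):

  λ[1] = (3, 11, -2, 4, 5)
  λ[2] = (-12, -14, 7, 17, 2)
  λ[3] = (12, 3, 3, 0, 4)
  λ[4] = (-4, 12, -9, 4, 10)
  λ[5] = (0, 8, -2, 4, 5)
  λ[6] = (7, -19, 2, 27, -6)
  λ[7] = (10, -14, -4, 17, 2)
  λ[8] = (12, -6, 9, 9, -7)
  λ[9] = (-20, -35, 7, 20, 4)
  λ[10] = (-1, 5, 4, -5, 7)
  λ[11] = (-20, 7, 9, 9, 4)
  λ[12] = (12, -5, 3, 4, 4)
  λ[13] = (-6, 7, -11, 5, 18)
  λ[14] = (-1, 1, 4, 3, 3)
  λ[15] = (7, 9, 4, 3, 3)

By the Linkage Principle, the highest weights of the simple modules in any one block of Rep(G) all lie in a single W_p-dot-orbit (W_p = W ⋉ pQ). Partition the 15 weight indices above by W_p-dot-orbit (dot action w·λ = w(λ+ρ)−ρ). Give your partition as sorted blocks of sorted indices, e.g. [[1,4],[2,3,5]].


C ↔ A_5 under row/col permutation; |W(A_5)| = 720.

Ā_23 reps of the 15 weights (A_5, coords as presented):

  [1] (0, 9, 1, 5, 5)
  [2] (2, 7, 3, 5, 0)
  [3] (9, 0, 4, 1, 5)
  [4] (2, 7, 3, 5, 0)
  [5] (0, 9, 1, 5, 5)
  [6] (2, 7, 3, 5, 0)
  [7] (2, 7, 3, 5, 0)
  [8] (9, 0, 4, 1, 5)
  [9] (8, 4, 3, 6, 2)
  [10] (0, 2, 5, 4, 4)
  [11] (0, 2, 5, 4, 4)
  [12] (9, 0, 4, 1, 5)
  [13] (0, 2, 5, 4, 4)
  [14] (0, 2, 5, 4, 4)
  [15] (0, 2, 5, 4, 4)

Partition of {1..15} into 5 W_23-dot-orbits:

[[1, 5], [2, 4, 6, 7], [3, 8, 12], [9], [10, 11, 13, 14, 15]]


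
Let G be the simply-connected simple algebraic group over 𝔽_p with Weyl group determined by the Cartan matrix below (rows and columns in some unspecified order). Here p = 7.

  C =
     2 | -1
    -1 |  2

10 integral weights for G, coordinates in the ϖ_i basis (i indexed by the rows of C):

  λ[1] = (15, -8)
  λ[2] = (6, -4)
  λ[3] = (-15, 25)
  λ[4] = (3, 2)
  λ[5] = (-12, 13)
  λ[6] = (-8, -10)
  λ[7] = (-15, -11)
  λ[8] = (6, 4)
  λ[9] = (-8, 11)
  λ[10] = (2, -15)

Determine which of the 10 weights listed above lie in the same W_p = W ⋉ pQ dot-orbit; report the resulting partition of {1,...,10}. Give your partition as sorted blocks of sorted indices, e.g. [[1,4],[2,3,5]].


C ↔ A_2 under row/col permutation; |W(A_2)| = 6.

λ_j+ρ reflected into Ā_7 (⟨·,θ^∨⟩≤7); 2-tuples as given:

  λ_1 → (2, 0) · λ_2 → (4, 3) · λ_3 → (2, 0) · λ_4 → (4, 3) · λ_5 → (0, 4) · λ_6 → (2, 0) · λ_7 → (0, 4) · λ_8 → (2, 0) · λ_9 → (2, 0) · λ_10 → (0, 4)

The 10 indices split into 3 linkage classes (same alcove rep ⇔ same W_7-dot-orbit):

[[1, 3, 6, 8, 9], [2, 4], [5, 7, 10]]


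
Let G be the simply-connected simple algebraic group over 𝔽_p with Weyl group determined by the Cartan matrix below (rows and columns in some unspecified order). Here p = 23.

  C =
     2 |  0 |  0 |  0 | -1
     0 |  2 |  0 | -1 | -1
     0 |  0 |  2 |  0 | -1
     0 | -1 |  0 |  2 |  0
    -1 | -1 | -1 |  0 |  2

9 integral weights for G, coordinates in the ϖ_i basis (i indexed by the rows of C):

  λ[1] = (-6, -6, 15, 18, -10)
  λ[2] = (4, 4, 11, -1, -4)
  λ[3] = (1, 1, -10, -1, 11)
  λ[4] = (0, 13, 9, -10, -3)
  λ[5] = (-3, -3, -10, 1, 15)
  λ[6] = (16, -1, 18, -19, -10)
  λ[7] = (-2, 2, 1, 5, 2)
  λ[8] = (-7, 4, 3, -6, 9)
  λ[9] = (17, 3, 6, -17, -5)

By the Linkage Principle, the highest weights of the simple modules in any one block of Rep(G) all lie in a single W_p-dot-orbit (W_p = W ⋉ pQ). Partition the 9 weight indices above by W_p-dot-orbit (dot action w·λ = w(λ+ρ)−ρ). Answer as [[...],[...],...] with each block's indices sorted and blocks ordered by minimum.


C ↔ D_5 under row/col permutation; |W(D_5)| = 1920.

W_23-reps of the 9 weights in Ā_23 (same 5-coord order as C):

  1: (2, 2, 9, 0, 3);  2: (2, 2, 9, 0, 3);  3: (2, 2, 9, 0, 3);  4: (1, 0, 8, 9, 1);  5: (2, 2, 9, 0, 3);  6: (6, 0, 4, 5, 4);  7: (1, 3, 2, 6, 2);  8: (6, 0, 4, 5, 4);  9: (2, 2, 9, 0, 3)

Linkage partition of the 9 weights (4 classes, p=23):

[[1, 2, 3, 5, 9], [4], [6, 8], [7]]


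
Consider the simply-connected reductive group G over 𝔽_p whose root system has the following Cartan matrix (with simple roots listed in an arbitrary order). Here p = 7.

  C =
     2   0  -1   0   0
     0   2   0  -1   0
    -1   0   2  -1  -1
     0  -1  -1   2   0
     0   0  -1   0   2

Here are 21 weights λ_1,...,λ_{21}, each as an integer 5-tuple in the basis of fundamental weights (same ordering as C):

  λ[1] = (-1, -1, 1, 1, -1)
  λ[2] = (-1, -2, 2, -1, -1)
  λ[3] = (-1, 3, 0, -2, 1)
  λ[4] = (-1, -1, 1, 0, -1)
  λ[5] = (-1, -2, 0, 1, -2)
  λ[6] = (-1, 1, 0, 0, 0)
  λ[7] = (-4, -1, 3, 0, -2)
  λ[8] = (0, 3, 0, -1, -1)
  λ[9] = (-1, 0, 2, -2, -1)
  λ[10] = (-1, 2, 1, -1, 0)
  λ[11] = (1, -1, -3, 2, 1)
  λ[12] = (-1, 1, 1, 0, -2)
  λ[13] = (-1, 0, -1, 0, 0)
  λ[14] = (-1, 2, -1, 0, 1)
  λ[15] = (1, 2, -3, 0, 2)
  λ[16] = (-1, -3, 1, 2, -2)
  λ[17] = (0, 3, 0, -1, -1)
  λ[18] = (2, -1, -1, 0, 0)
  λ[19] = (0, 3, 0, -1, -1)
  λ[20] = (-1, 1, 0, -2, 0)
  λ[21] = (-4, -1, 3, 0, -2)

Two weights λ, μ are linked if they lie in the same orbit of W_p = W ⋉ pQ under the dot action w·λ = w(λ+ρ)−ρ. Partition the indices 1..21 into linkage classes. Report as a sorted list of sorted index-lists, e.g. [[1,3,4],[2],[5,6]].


D_5 Cartan matrix, 5 simple roots permuted; ρ=(1,1,1,1,1).

W_7-reps of the 21 weights in Ā_7 (same 5-coord order as C):

    λ_1 → (0, 0, 2, 1, 0)
    λ_2 → (0, 0, 2, 1, 0)
    λ_3 → (0, 3, 0, 1, 2)
    λ_4 → (0, 0, 2, 1, 0)
    λ_5 → (0, 1, 0, 1, 1)
    λ_6 → (0, 2, 1, 1, 1)
    λ_7 → (3, 0, 0, 1, 1)
    λ_8 → (1, 4, 1, 0, 0)
    λ_9 → (0, 0, 2, 1, 0)
    λ_10 → (0, 2, 1, 1, 1)
    λ_11 → (0, 0, 2, 1, 0)
    λ_12 → (0, 2, 1, 1, 1)
    λ_13 → (0, 1, 0, 1, 1)
    λ_14 → (0, 3, 0, 1, 2)
    λ_15 → (0, 2, 1, 1, 1)
    λ_16 → (0, 2, 1, 1, 1)
    λ_17 → (1, 4, 1, 0, 0)
    λ_18 → (3, 0, 0, 1, 1)
    λ_19 → (1, 4, 1, 0, 0)
    λ_20 → (0, 1, 0, 1, 1)
    λ_21 → (3, 0, 0, 1, 1)

These 21 weights hit 6 W_7-dot-orbits; sizes (5, 2, 3, 5, 3, 3):

[[1, 2, 4, 9, 11], [3, 14], [5, 13, 20], [6, 10, 12, 15, 16], [7, 18, 21], [8, 17, 19]]


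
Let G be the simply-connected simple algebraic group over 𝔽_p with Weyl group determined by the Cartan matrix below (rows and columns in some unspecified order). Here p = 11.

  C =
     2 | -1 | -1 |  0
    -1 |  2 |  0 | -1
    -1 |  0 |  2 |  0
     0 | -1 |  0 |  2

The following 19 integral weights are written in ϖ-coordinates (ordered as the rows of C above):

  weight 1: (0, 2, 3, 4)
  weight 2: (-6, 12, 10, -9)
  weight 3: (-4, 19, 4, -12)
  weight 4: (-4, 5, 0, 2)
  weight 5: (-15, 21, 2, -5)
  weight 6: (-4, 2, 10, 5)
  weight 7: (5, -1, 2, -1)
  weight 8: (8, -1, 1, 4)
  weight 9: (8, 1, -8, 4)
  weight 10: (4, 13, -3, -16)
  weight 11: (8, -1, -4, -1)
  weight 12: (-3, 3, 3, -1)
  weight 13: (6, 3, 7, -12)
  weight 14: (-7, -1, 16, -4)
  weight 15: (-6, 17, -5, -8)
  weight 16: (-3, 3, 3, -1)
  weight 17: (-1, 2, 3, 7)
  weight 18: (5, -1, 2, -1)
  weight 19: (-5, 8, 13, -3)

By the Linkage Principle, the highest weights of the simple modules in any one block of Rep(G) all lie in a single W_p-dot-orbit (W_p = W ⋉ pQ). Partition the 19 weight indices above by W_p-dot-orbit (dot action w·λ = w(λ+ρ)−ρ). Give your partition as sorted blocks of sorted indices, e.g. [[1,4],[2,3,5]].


Type A_4, rank 4, |W|=120; reorder rows/cols to standard.

λ_j+ρ reflected into Ā_11 (⟨·,θ^∨⟩≤11); 4-tuples as given:

  λ_1 → (1, 3, 2, 3);  λ_2 → (3, 0, 2, 0);  λ_3 → (6, 0, 3, 0);  λ_4 → (1, 3, 2, 3);  λ_5 → (0, 3, 0, 4);  λ_6 → (3, 0, 2, 0);  λ_7 → (6, 0, 3, 0);  λ_8 → (6, 0, 3, 0);  λ_9 → (2, 2, 2, 0);  λ_10 → (1, 3, 2, 3);  λ_11 → (6, 0, 3, 0);  λ_12 → (2, 2, 2, 0);  λ_13 → (0, 3, 0, 4);  λ_14 → (3, 0, 2, 0);  λ_15 → (2, 2, 2, 0);  λ_16 → (2, 2, 2, 0);  λ_17 → (0, 3, 0, 4);  λ_18 → (6, 0, 3, 0);  λ_19 → (1, 3, 2, 3)

The 19 indices split into 5 linkage classes (same alcove rep ⇔ same W_11-dot-orbit):

[[1, 4, 10, 19], [2, 6, 14], [3, 7, 8, 11, 18], [5, 13, 17], [9, 12, 15, 16]]


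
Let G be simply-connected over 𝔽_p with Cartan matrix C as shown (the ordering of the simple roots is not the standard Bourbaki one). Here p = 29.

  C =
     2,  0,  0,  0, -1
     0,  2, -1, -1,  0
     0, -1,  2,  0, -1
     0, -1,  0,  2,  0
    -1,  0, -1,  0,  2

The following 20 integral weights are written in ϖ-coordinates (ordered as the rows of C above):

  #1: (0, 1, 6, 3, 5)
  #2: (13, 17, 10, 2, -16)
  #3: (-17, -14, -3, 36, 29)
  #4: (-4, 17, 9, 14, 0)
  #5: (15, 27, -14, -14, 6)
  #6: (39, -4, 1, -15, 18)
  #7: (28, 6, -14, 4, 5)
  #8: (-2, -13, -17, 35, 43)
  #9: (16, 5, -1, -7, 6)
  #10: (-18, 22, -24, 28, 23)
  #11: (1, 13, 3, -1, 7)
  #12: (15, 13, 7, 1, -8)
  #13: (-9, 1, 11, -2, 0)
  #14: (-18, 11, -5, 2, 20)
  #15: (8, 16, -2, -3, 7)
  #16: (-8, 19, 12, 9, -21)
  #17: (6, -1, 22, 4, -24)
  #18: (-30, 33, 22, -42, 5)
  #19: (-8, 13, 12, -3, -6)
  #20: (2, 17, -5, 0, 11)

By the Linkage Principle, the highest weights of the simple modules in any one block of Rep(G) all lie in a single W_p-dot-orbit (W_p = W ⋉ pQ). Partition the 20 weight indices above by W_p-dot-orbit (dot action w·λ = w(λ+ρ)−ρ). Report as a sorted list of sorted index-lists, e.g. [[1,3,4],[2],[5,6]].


Cartan matrix: type A_5 (|W|=720); un-permuting the 5 rows.

Each λ_j+ρ reduced to Ā_29; 5-tuples below use C's row order:

  [1] (1, 2, 7, 4, 6)
  [2] (2, 14, 4, 0, 8)
  [3] (1, 1, 5, 1, 7)
  [4] (2, 14, 4, 0, 8)
  [5] (1, 2, 7, 4, 6)
  [6] (2, 14, 4, 0, 8)
  [7] (16, 0, 0, 5, 7)
  [8] (1, 1, 5, 1, 7)
  [9] (16, 0, 0, 5, 7)
  [10] (16, 0, 0, 5, 7)
  [11] (2, 14, 4, 0, 8)
  [12] (5, 12, 1, 2, 7)
  [13] (1, 1, 5, 1, 7)
  [14] (14, 8, 4, 0, 0)
  [15] (5, 12, 1, 2, 7)
  [16] (1, 2, 7, 4, 6)
  [17] (16, 0, 0, 5, 7)
  [18] (16, 0, 0, 5, 7)
  [19] (5, 12, 1, 2, 7)
  [20] (2, 14, 4, 0, 8)

These 20 weights hit 6 W_29-dot-orbits; sizes (3, 5, 3, 5, 3, 1):

[[1, 5, 16], [2, 4, 6, 11, 20], [3, 8, 13], [7, 9, 10, 17, 18], [12, 15, 19], [14]]


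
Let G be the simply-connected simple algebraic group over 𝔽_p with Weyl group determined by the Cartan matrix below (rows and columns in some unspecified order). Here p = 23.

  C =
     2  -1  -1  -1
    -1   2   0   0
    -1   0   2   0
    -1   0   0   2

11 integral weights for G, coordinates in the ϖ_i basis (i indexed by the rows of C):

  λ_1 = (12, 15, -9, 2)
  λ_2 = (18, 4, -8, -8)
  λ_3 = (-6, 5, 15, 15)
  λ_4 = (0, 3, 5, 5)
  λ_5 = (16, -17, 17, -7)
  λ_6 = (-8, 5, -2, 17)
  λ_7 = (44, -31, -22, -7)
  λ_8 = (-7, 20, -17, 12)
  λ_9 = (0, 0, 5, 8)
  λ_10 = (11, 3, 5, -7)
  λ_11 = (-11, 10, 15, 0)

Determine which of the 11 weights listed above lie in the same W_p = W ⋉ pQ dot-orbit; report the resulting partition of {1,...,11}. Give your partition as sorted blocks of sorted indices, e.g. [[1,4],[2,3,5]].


Cartan matrix: type D_4 (|W|=192); un-permuting the 4 rows.

λ_j+ρ reflected into Ā_23 (⟨·,θ^∨⟩≤23); 4-tuples as given:

  1: (2, 7, 1, 6);  2: (1, 4, 6, 6);  3: (1, 4, 6, 6);  4: (1, 4, 6, 6);  5: (1, 4, 6, 6);  6: (1, 1, 6, 9);  7: (1, 1, 6, 9);  8: (1, 1, 6, 9);  9: (1, 1, 6, 9);  10: (1, 4, 6, 6);  11: (1, 1, 6, 9)

3 distinct reps among the 11 weights ⇒ 3 W_23-linkage classes:

[[1], [2, 3, 4, 5, 10], [6, 7, 8, 9, 11]]


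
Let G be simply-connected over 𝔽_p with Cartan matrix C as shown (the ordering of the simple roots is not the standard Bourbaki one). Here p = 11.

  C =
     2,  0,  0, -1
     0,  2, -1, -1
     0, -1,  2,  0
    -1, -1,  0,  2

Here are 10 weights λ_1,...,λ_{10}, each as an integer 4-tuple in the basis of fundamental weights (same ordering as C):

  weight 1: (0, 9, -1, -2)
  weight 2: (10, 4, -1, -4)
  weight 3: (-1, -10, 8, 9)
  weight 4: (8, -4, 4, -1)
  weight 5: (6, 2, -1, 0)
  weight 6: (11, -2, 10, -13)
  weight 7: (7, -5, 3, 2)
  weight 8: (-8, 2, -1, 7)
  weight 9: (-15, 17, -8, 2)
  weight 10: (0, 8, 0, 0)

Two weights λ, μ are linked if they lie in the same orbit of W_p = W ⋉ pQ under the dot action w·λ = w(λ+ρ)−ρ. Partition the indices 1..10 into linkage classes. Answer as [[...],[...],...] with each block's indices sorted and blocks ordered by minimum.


Dynkin diagram of C (from the 6 off-diagonal −1 entries): A_4.

W_11-reps of the 10 weights in Ā_11 (same 4-coord order as C):

  1: (0, 9, 0, 1)
  2: (6, 0, 2, 3)
  3: (0, 9, 0, 1)
  4: (6, 0, 2, 3)
  5: (7, 3, 0, 1)
  6: (0, 9, 0, 1)
  7: (7, 3, 0, 1)
  8: (7, 3, 0, 1)
  9: (7, 3, 0, 1)
  10: (0, 9, 0, 1)

3 distinct reps among the 10 weights ⇒ 3 W_11-linkage classes:

[[1, 3, 6, 10], [2, 4], [5, 7, 8, 9]]


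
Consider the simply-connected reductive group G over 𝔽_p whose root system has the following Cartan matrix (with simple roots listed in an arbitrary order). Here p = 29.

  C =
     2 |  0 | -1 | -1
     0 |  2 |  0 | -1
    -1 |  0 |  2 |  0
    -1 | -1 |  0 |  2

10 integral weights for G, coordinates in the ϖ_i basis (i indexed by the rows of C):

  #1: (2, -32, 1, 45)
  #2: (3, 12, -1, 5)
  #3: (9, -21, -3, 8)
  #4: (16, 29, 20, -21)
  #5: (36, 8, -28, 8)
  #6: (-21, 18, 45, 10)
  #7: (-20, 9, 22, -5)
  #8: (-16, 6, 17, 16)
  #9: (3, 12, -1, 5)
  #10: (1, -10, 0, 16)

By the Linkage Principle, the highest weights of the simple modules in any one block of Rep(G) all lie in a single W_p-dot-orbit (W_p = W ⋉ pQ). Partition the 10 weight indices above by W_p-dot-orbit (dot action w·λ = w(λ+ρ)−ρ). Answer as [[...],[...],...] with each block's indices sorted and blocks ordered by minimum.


Type A_4, rank 4, |W|=120; reorder rows/cols to standard.

Each λ_j+ρ reduced to Ā_29; 4-tuples below use C's row order:

  [1] (15, 7, 3, 2)
  [2] (4, 13, 0, 6)
  [3] (2, 9, 1, 8)
  [4] (2, 9, 1, 8)
  [5] (2, 9, 1, 8)
  [6] (2, 9, 1, 8)
  [7] (4, 13, 0, 6)
  [8] (15, 7, 3, 2)
  [9] (4, 13, 0, 6)
  [10] (2, 9, 1, 8)

3 distinct reps among the 10 weights ⇒ 3 W_29-linkage classes:

[[1, 8], [2, 7, 9], [3, 4, 5, 6, 10]]


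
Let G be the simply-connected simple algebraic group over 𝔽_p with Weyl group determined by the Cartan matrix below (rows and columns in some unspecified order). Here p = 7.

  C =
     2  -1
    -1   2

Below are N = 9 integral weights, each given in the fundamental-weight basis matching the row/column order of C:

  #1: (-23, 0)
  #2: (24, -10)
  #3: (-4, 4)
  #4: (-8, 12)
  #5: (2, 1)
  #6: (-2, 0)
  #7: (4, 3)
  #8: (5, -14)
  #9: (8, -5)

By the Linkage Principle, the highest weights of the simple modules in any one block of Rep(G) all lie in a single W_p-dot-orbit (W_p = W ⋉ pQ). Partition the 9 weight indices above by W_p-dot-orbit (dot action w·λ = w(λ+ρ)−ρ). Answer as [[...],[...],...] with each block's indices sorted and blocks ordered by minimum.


Root system A_2: the 2×2 matrix C matches after relabeling.

Alcove-folded reps (p=7, 9 weights, presented ϖ-order):

    λ_1+ρ ↦ (1, 0)
    λ_2+ρ ↦ (3, 2)
    λ_3+ρ ↦ (3, 2)
    λ_4+ρ ↦ (1, 0)
    λ_5+ρ ↦ (3, 2)
    λ_6+ρ ↦ (1, 0)
    λ_7+ρ ↦ (3, 2)
    λ_8+ρ ↦ (1, 0)
    λ_9+ρ ↦ (3, 2)

These 9 weights hit 2 W_7-dot-orbits; sizes (4, 5):

[[1, 4, 6, 8], [2, 3, 5, 7, 9]]


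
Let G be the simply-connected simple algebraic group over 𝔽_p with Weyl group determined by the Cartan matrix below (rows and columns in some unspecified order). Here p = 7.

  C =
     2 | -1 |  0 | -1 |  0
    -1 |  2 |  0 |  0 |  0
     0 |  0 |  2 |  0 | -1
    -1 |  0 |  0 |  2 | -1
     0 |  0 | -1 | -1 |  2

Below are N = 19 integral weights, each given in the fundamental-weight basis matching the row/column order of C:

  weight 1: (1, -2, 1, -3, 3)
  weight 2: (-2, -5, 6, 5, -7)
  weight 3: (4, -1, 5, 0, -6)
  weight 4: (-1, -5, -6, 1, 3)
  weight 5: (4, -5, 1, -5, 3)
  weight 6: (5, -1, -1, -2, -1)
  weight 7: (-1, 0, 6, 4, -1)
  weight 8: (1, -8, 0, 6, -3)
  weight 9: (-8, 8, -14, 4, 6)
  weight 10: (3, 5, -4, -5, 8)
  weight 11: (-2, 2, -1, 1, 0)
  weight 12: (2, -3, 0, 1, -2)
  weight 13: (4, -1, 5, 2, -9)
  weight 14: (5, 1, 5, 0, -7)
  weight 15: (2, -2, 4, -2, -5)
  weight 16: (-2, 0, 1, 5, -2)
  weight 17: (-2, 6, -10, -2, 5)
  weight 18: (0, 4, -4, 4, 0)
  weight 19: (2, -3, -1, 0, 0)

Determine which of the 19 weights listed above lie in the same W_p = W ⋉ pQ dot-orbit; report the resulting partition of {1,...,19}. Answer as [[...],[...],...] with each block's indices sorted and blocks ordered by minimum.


C ↔ A_5 under row/col permutation; |W(A_5)| = 720.

Ā_7 reps of the 19 weights (A_5, coords as presented):

  1: (1, 0, 2, 1, 2);  2: (1, 0, 1, 4, 1);  3: (1, 0, 1, 4, 1);  4: (1, 0, 2, 1, 2);  5: (3, 1, 2, 1, 0);  6: (5, 0, 1, 0, 0);  7: (5, 0, 1, 0, 0);  8: (5, 0, 1, 0, 0);  9: (5, 0, 1, 0, 0);  10: (1, 0, 2, 1, 2);  11: (1, 2, 0, 1, 1);  12: (1, 2, 0, 1, 1);  13: (1, 0, 1, 4, 1);  14: (1, 0, 1, 4, 1);  15: (1, 2, 0, 1, 1);  16: (1, 0, 1, 4, 1);  17: (1, 2, 0, 1, 1);  18: (1, 0, 2, 1, 2);  19: (1, 2, 0, 1, 1)

The 19 indices split into 5 linkage classes (same alcove rep ⇔ same W_7-dot-orbit):

[[1, 4, 10, 18], [2, 3, 13, 14, 16], [5], [6, 7, 8, 9], [11, 12, 15, 17, 19]]


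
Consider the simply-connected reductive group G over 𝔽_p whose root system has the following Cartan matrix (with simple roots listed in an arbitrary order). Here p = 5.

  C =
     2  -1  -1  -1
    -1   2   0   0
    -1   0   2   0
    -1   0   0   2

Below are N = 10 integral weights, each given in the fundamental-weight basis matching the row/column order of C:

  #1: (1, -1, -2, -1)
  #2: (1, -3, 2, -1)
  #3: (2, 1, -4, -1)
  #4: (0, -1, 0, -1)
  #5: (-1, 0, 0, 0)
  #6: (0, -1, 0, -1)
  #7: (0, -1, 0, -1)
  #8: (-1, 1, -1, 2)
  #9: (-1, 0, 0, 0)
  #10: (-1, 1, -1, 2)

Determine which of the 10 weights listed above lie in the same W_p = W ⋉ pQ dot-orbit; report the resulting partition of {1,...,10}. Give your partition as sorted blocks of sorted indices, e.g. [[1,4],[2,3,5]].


C ↔ D_4 under row/col permutation; |W(D_4)| = 192.

Each λ_j+ρ reduced to Ā_5; 4-tuples below use C's row order:

  [1] (1, 0, 1, 0)
  [2] (0, 2, 3, 0)
  [3] (0, 2, 3, 0)
  [4] (1, 0, 1, 0)
  [5] (0, 1, 1, 1)
  [6] (1, 0, 1, 0)
  [7] (1, 0, 1, 0)
  [8] (0, 2, 0, 3)
  [9] (0, 1, 1, 1)
  [10] (0, 2, 0, 3)

Partition of {1..10} into 4 W_5-dot-orbits:

[[1, 4, 6, 7], [2, 3], [5, 9], [8, 10]]


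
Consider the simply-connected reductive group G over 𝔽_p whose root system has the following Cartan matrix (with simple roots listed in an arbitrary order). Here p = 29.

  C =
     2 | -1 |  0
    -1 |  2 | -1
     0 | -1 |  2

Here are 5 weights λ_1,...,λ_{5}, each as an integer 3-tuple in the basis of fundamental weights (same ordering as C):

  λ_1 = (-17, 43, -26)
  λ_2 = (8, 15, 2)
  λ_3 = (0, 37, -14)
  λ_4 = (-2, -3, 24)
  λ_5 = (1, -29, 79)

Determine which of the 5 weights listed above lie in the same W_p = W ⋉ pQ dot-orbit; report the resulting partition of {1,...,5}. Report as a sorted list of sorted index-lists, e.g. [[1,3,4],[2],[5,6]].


C ↔ A_3 under row/col permutation; |W(A_3)| = 24.

λ_j+ρ reflected into Ā_29 (⟨·,θ^∨⟩≤29); 3-tuples as given:

    λ_1 → (1, 3, 10)
    λ_2 → (9, 16, 3)
    λ_3 → (9, 16, 3)
    λ_4 → (2, 1, 22)
    λ_5 → (2, 1, 22)

Partition of {1..5} into 3 W_29-dot-orbits:

[[1], [2, 3], [4, 5]]


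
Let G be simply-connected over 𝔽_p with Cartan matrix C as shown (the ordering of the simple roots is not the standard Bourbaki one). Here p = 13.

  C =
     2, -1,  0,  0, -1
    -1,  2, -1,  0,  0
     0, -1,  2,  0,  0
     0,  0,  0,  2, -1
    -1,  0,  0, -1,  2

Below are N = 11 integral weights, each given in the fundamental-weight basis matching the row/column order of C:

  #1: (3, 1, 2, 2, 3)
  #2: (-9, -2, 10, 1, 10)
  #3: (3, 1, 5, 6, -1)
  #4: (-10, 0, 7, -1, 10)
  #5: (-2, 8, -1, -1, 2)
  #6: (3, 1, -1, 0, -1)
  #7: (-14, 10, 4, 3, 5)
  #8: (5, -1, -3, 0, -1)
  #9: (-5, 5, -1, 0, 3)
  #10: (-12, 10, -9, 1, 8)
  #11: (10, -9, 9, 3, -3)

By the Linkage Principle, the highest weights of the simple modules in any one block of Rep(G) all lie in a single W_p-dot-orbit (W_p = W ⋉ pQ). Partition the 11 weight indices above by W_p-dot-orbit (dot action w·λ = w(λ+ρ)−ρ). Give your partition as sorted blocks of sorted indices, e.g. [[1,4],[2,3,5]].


C ↔ A_5 under row/col permutation; |W(A_5)| = 720.

W_13-reps of the 11 weights in Ā_13 (same 5-coord order as C):

  λ_1 → (4, 2, 0, 0, 4);  λ_2 → (1, 8, 0, 0, 2);  λ_3 → (4, 2, 0, 1, 0);  λ_4 → (1, 8, 0, 0, 2);  λ_5 → (1, 8, 0, 0, 2);  λ_6 → (4, 2, 0, 1, 0);  λ_7 → (4, 2, 0, 0, 4);  λ_8 → (4, 2, 0, 1, 0);  λ_9 → (4, 2, 0, 1, 0);  λ_10 → (1, 8, 0, 0, 2);  λ_11 → (1, 8, 0, 0, 2)

3 distinct reps among the 11 weights ⇒ 3 W_13-linkage classes:

[[1, 7], [2, 4, 5, 10, 11], [3, 6, 8, 9]]


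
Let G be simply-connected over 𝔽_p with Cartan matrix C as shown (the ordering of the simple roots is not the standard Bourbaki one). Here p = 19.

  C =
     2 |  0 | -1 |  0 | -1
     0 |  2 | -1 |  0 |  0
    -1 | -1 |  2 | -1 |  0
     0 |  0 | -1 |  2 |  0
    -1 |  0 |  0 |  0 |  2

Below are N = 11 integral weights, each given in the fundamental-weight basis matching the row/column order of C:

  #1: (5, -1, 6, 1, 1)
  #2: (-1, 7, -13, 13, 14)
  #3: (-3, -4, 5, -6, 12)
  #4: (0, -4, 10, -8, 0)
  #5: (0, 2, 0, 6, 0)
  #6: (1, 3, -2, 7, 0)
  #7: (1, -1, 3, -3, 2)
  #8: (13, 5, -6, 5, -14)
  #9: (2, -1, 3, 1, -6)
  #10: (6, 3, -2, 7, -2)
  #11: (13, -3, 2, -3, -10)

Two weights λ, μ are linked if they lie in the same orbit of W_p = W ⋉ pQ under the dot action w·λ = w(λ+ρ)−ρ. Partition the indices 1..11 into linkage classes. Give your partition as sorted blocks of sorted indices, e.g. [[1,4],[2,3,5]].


Root system D_5: the 5×5 matrix C matches after relabeling.

Alcove-folded reps (p=19, 11 weights, presented ϖ-order):

  1: (2, 0, 2, 2, 3) · 2: (2, 0, 2, 2, 3) · 3: (2, 1, 1, 1, 9) · 4: (1, 3, 1, 7, 1) · 5: (1, 3, 1, 7, 1) · 6: (1, 3, 1, 7, 1) · 7: (2, 0, 2, 2, 3) · 8: (2, 1, 1, 1, 9) · 9: (2, 0, 2, 2, 3) · 10: (1, 3, 1, 7, 1) · 11: (2, 1, 1, 1, 9)

These 11 weights hit 3 W_19-dot-orbits; sizes (4, 3, 4):

[[1, 2, 7, 9], [3, 8, 11], [4, 5, 6, 10]]


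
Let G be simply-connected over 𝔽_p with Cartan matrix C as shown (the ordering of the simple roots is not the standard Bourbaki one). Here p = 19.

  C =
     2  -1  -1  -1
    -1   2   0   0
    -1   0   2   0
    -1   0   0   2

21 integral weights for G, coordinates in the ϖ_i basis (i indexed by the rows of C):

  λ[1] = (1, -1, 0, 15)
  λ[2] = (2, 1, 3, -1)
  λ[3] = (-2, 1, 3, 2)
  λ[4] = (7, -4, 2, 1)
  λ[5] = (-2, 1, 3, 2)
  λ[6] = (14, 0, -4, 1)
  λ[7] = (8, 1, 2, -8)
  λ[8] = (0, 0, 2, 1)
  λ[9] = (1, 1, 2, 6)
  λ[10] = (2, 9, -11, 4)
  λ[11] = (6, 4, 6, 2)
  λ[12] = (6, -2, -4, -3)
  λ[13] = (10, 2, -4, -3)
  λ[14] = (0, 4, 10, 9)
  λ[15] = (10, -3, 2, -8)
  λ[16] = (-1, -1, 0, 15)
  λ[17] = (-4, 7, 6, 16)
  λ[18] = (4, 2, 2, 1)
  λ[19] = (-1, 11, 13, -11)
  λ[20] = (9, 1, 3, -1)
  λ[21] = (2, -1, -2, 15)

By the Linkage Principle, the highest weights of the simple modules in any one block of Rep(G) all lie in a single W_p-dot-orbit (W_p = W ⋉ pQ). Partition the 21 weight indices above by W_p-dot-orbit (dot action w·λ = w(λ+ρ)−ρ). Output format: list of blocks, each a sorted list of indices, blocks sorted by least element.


Dynkin diagram of C (from the 6 off-diagonal −1 entries): D_4.

Ā_19 reps of the 21 weights (D_4, coords as presented):

  λ_1 → (0, 0, 1, 16);  λ_2 → (3, 2, 4, 0);  λ_3 → (1, 1, 3, 2);  λ_4 → (5, 3, 3, 2);  λ_5 → (1, 1, 3, 2);  λ_6 → (1, 1, 3, 2);  λ_7 → (2, 2, 3, 7);  λ_8 → (1, 1, 3, 2);  λ_9 → (2, 2, 3, 7);  λ_10 → (5, 3, 3, 2);  λ_11 → (3, 2, 4, 0);  λ_12 → (1, 1, 3, 2);  λ_13 → (5, 3, 3, 2);  λ_14 → (5, 3, 3, 2);  λ_15 → (2, 2, 3, 7);  λ_16 → (0, 0, 1, 16);  λ_17 → (2, 2, 3, 7);  λ_18 → (5, 3, 3, 2);  λ_19 → (3, 2, 4, 0);  λ_20 → (3, 2, 4, 0);  λ_21 → (0, 0, 1, 16)

These 21 weights hit 5 W_19-dot-orbits; sizes (3, 4, 5, 5, 4):

[[1, 16, 21], [2, 11, 19, 20], [3, 5, 6, 8, 12], [4, 10, 13, 14, 18], [7, 9, 15, 17]]


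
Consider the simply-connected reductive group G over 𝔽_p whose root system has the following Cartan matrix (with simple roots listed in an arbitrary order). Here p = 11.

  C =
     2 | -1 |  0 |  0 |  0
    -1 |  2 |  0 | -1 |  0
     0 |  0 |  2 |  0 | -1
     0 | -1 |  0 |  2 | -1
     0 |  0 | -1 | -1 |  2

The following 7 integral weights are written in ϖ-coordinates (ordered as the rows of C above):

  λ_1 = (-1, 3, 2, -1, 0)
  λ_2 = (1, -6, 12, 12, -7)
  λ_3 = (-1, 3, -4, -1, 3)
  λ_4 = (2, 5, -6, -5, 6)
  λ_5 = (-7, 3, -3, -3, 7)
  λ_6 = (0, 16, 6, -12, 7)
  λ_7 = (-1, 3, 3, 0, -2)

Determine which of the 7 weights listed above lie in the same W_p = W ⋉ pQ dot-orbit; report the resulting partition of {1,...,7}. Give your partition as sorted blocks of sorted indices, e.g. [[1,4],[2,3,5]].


Root system A_5: the 5×5 matrix C matches after relabeling.

W_11-reps of the 7 weights in Ā_11 (same 5-coord order as C):

  λ_1+ρ ↦ (0, 4, 3, 0, 1)
  λ_2+ρ ↦ (2, 2, 2, 2, 2)
  λ_3+ρ ↦ (0, 4, 3, 0, 1)
  λ_4+ρ ↦ (2, 2, 2, 2, 2)
  λ_5+ρ ↦ (2, 2, 2, 2, 2)
  λ_6+ρ ↦ (0, 4, 3, 0, 1)
  λ_7+ρ ↦ (0, 4, 3, 0, 1)

2 distinct reps among the 7 weights ⇒ 2 W_11-linkage classes:

[[1, 3, 6, 7], [2, 4, 5]]


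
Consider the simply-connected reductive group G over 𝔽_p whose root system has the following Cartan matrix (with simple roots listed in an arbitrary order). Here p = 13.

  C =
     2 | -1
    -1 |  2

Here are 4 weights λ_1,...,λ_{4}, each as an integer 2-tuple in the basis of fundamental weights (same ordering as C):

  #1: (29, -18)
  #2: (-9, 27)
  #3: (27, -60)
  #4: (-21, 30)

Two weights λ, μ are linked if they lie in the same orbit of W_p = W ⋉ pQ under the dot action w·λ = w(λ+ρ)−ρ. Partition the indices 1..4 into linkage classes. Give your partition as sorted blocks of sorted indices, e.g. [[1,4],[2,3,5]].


C ↔ A_2 under row/col permutation; |W(A_2)| = 6.

W_13-reps of the 4 weights in Ā_13 (same 2-coord order as C):

  1: (0, 4) · 2: (5, 2) · 3: (5, 2) · 4: (5, 2)

Linkage partition of the 4 weights (2 classes, p=13):

[[1], [2, 3, 4]]


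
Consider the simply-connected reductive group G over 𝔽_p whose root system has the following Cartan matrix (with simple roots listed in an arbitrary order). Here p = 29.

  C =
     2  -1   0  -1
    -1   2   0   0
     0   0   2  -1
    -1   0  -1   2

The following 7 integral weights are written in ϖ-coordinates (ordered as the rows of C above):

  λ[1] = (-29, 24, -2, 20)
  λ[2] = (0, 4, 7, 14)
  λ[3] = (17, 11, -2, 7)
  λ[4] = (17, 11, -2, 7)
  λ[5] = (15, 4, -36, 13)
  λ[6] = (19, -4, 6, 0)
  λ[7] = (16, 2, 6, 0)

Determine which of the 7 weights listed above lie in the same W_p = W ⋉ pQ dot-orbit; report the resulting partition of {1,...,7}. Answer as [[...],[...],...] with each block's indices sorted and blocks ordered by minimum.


Type A_4, rank 4, |W|=120; reorder rows/cols to standard.

Ā_29 reps of the 7 weights (A_4, coords as presented):

  [1] (17, 3, 7, 1) · [2] (1, 5, 8, 15) · [3] (17, 3, 7, 1) · [4] (17, 3, 7, 1) · [5] (1, 5, 8, 15) · [6] (17, 3, 7, 1) · [7] (17, 3, 7, 1)

Linkage partition of the 7 weights (2 classes, p=29):

[[1, 3, 4, 6, 7], [2, 5]]


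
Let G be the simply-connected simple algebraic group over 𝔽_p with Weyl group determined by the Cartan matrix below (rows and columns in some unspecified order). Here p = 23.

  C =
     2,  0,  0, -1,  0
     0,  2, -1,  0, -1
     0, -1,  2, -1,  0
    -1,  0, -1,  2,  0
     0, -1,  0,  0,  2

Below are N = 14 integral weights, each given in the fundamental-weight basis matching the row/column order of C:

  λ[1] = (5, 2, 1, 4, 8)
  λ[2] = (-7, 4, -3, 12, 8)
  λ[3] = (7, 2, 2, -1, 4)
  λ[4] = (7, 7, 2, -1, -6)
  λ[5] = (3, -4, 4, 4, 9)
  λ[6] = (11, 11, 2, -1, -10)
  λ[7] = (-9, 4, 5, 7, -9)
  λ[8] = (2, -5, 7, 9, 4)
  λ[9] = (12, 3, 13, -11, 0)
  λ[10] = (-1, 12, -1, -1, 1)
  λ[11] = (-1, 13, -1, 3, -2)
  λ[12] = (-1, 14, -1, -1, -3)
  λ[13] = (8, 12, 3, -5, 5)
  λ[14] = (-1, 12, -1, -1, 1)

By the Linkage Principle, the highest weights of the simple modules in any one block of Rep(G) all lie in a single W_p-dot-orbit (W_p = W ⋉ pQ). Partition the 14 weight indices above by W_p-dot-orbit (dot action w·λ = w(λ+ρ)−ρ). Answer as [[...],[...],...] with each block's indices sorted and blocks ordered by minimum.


A_5 Cartan matrix, 5 simple roots permuted; ρ=(1,1,1,1,1).

λ_j+ρ reflected into Ā_23 (⟨·,θ^∨⟩≤23); 5-tuples as given:

    1: (4, 3, 2, 5, 7)
    2: (4, 3, 2, 5, 7)
    3: (8, 3, 3, 0, 5)
    4: (8, 3, 3, 0, 5)
    5: (4, 3, 2, 5, 7)
    6: (8, 3, 3, 0, 5)
    7: (8, 3, 3, 0, 5)
    8: (3, 4, 4, 10, 1)
    9: (3, 4, 4, 10, 1)
    10: (0, 13, 0, 0, 2)
    11: (0, 13, 0, 4, 1)
    12: (0, 13, 0, 0, 2)
    13: (0, 13, 0, 4, 1)
    14: (0, 13, 0, 0, 2)

These 14 weights hit 5 W_23-dot-orbits; sizes (3, 4, 2, 3, 2):

[[1, 2, 5], [3, 4, 6, 7], [8, 9], [10, 12, 14], [11, 13]]


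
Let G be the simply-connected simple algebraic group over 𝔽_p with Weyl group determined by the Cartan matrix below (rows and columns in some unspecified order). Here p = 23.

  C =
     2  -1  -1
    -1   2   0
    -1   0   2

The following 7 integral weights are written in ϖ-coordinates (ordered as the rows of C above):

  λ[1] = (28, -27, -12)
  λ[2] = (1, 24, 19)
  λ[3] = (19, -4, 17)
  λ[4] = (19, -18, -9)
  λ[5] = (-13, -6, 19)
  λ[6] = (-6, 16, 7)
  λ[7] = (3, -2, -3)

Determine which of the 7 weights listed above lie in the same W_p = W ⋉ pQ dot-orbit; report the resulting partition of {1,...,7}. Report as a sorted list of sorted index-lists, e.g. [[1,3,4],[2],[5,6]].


C ↔ A_3 under row/col permutation; |W(A_3)| = 24.

Ā_23 reps of the 7 weights (A_3, coords as presented):

  λ_1+ρ ↦ (5, 12, 3);  λ_2+ρ ↦ (1, 1, 2);  λ_3+ρ ↦ (5, 12, 3);  λ_4+ρ ↦ (5, 12, 3);  λ_5+ρ ↦ (5, 12, 3);  λ_6+ρ ↦ (5, 12, 3);  λ_7+ρ ↦ (1, 1, 2)

Linkage partition of the 7 weights (2 classes, p=23):

[[1, 3, 4, 5, 6], [2, 7]]


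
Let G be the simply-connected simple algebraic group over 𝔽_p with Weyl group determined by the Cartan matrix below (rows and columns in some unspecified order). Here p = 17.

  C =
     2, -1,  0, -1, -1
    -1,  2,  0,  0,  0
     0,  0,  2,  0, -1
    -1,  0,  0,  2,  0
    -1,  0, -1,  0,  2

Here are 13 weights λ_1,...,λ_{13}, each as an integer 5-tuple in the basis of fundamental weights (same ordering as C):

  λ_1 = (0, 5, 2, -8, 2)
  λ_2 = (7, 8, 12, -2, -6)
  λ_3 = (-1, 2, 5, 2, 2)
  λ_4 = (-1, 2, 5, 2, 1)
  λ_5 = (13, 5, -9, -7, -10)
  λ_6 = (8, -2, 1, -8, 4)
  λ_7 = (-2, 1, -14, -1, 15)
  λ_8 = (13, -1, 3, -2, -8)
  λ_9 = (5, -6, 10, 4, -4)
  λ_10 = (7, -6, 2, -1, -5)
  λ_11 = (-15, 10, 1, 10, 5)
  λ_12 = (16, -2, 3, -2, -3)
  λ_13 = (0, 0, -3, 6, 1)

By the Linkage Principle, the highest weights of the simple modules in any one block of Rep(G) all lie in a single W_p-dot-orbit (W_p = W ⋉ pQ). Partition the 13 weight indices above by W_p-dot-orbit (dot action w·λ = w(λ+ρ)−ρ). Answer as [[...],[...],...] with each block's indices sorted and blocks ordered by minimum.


C ↔ D_5 under row/col permutation; |W(D_5)| = 1920.

λ_j+ρ reflected into Ā_17 (⟨·,θ^∨⟩≤17); 5-tuples as given:

    λ_1+ρ ↦ (3, 0, 0, 1, 3)
    λ_2+ρ ↦ (1, 1, 2, 7, 0)
    λ_3+ρ ↦ (0, 3, 6, 3, 2)
    λ_4+ρ ↦ (0, 3, 6, 3, 2)
    λ_5+ρ ↦ (0, 3, 6, 3, 2)
    λ_6+ρ ↦ (1, 1, 2, 7, 0)
    λ_7+ρ ↦ (0, 1, 13, 1, 0)
    λ_8+ρ ↦ (3, 0, 0, 1, 3)
    λ_9+ρ ↦ (0, 3, 6, 3, 2)
    λ_10+ρ ↦ (0, 4, 1, 1, 2)
    λ_11+ρ ↦ (0, 3, 6, 3, 2)
    λ_12+ρ ↦ (0, 1, 13, 1, 0)
    λ_13+ρ ↦ (1, 1, 2, 7, 0)

The 13 indices split into 5 linkage classes (same alcove rep ⇔ same W_17-dot-orbit):

[[1, 8], [2, 6, 13], [3, 4, 5, 9, 11], [7, 12], [10]]


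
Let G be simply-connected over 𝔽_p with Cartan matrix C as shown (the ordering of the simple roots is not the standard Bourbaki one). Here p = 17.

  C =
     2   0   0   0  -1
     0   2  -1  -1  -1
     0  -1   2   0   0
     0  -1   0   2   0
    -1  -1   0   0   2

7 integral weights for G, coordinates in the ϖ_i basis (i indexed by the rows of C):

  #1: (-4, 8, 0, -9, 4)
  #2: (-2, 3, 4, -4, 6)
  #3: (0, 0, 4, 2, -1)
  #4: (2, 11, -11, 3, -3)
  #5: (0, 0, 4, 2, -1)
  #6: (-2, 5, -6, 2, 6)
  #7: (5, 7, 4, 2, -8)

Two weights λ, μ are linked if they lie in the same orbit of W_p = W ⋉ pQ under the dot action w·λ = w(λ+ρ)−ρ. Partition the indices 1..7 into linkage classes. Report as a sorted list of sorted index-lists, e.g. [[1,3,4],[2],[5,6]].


Dynkin diagram of C (from the 8 off-diagonal −1 entries): D_5.

Ā_17 reps of the 7 weights (D_5, coords as presented):

  1: (3, 1, 1, 8, 1);  2: (1, 1, 5, 3, 0);  3: (1, 1, 5, 3, 0);  4: (1, 0, 10, 4, 0);  5: (1, 1, 5, 3, 0);  6: (1, 1, 5, 3, 0);  7: (1, 1, 5, 3, 0)

The 7 indices split into 3 linkage classes (same alcove rep ⇔ same W_17-dot-orbit):

[[1], [2, 3, 5, 6, 7], [4]]


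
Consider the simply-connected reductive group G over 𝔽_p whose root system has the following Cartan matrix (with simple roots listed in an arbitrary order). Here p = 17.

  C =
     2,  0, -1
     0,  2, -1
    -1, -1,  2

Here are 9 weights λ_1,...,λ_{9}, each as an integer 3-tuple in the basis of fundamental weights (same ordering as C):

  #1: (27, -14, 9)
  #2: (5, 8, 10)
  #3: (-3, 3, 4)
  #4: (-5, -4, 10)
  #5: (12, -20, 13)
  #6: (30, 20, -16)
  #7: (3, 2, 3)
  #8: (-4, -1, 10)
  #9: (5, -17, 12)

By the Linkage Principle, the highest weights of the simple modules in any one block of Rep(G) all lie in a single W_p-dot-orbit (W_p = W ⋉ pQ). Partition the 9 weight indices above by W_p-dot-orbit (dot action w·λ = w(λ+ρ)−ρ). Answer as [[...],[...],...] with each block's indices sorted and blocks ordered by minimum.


Type A_3, rank 3, |W|=24; reorder rows/cols to standard.

W_17-reps of the 9 weights in Ā_17 (same 3-coord order as C):

  λ_1 → (4, 3, 4) · λ_2 → (3, 0, 8) · λ_3 → (2, 4, 3) · λ_4 → (4, 3, 4) · λ_5 → (2, 4, 3) · λ_6 → (1, 11, 3) · λ_7 → (4, 3, 4) · λ_8 → (3, 0, 8) · λ_9 → (1, 11, 3)

These 9 weights hit 4 W_17-dot-orbits; sizes (3, 2, 2, 2):

[[1, 4, 7], [2, 8], [3, 5], [6, 9]]


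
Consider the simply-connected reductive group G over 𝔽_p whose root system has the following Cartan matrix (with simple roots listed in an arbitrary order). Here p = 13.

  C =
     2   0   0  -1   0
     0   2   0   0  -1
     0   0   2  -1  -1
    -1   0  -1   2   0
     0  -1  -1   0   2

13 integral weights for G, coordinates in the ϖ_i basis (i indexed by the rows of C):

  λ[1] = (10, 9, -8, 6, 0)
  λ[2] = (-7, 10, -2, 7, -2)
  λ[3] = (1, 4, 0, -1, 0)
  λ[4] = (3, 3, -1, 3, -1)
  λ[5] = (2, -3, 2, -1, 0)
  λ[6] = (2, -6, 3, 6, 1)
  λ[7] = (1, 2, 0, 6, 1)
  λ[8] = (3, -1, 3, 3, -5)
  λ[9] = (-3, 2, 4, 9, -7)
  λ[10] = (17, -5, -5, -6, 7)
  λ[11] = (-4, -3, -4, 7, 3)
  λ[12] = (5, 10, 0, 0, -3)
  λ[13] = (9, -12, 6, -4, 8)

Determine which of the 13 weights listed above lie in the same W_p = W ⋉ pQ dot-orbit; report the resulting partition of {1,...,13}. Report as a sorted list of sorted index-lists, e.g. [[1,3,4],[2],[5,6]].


Cartan matrix: type A_5 (|W|=720); un-permuting the 5 rows.

Each λ_j+ρ reduced to Ā_13; 5-tuples below use C's row order:

    λ_1 → (2, 5, 1, 0, 1)
    λ_2 → (2, 5, 1, 0, 1)
    λ_3 → (2, 5, 1, 0, 1)
    λ_4 → (4, 4, 0, 4, 0)
    λ_5 → (3, 1, 2, 0, 1)
    λ_6 → (0, 1, 1, 7, 2)
    λ_7 → (0, 1, 1, 7, 2)
    λ_8 → (4, 4, 0, 4, 0)
    λ_9 → (0, 1, 1, 7, 2)
    λ_10 → (4, 4, 0, 4, 0)
    λ_11 → (3, 1, 2, 2, 1)
    λ_12 → (2, 5, 1, 0, 1)
    λ_13 → (3, 1, 2, 0, 1)

Partition of {1..13} into 5 W_13-dot-orbits:

[[1, 2, 3, 12], [4, 8, 10], [5, 13], [6, 7, 9], [11]]


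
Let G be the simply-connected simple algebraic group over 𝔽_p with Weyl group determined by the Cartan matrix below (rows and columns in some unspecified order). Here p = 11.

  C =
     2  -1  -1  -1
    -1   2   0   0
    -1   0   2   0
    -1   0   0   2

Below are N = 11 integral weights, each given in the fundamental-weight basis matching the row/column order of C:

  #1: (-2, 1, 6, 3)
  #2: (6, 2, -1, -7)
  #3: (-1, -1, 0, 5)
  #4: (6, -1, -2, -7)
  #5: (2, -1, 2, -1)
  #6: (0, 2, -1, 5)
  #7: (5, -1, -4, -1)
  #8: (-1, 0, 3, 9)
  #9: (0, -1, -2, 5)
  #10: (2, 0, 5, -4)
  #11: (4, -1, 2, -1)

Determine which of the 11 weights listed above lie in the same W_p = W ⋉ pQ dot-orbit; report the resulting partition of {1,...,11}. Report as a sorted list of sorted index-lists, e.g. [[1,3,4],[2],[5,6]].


Cartan matrix: type D_4 (|W|=192); un-permuting the 4 rows.

λ_j+ρ reflected into Ā_11 (⟨·,θ^∨⟩≤11); 4-tuples as given:

  1: (0, 1, 6, 3) · 2: (1, 3, 0, 6) · 3: (0, 0, 1, 6) · 4: (0, 0, 1, 6) · 5: (3, 0, 3, 0) · 6: (1, 3, 0, 6) · 7: (3, 0, 3, 0) · 8: (1, 3, 0, 6) · 9: (0, 0, 1, 6) · 10: (0, 1, 6, 3) · 11: (3, 0, 3, 0)

Linkage partition of the 11 weights (4 classes, p=11):

[[1, 10], [2, 6, 8], [3, 4, 9], [5, 7, 11]]


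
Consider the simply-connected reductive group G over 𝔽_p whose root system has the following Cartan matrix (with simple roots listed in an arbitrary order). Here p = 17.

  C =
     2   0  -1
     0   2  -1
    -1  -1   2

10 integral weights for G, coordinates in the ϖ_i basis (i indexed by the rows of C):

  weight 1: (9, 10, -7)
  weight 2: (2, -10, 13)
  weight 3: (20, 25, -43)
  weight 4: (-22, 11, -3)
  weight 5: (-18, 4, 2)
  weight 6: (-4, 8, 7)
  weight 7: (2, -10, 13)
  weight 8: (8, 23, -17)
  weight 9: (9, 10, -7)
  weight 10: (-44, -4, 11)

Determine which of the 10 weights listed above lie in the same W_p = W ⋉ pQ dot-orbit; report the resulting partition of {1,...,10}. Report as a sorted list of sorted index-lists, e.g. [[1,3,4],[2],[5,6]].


Type A_3, rank 3, |W|=24; reorder rows/cols to standard.

Alcove-folded reps (p=17, 10 weights, presented ϖ-order):

  λ_1+ρ ↦ (4, 5, 6);  λ_2+ρ ↦ (3, 9, 5);  λ_3+ρ ↦ (4, 1, 4);  λ_4+ρ ↦ (4, 5, 6);  λ_5+ρ ↦ (3, 9, 5);  λ_6+ρ ↦ (3, 9, 5);  λ_7+ρ ↦ (3, 9, 5);  λ_8+ρ ↦ (0, 1, 9);  λ_9+ρ ↦ (4, 5, 6);  λ_10+ρ ↦ (3, 9, 5)

Linkage partition of the 10 weights (4 classes, p=17):

[[1, 4, 9], [2, 5, 6, 7, 10], [3], [8]]
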